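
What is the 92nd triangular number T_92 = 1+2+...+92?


n(n+1)/2 = 92×93/2 = 8556/2 = 4278

Σk = 4278


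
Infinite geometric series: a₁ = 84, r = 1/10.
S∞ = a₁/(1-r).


S∞ = a₁/(1-r) = 84/(1 - 1/10)
= 84/(9/10)
= 280/3

S∞ = 280/3


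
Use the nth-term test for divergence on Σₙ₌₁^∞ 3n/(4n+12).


lim(n→∞) 3n/(4n+12) = 3/4 = 3/4  (divide numerator and denominator by n)
lim aₙ = 3/4 ≠ 0 → series DIVERGES

Diverges (lim aₙ = 3/4 ≠ 0)


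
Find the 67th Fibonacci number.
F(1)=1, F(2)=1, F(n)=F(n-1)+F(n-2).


Fibonacci sequence: 1, 1, 2, 3, 5, 8, 13, 21, 34, 55, 89, ...
F(67) = 44945570212853

F(67) = 44945570212853


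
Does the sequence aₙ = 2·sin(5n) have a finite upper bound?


For all n, -1 ≤ sin(5n) ≤ 1, so -2 ≤ 2·sin(5n) ≤ 2
Lower bound: -2, Upper bound: 2
The sequence IS bounded

Bounded (-2 ≤ aₙ ≤ 2)


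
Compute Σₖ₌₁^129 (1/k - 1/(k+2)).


Telescoping with gap 2: two head and two tail terms survive.
= (1 + 1/2) - (1/130 + 1/131)
= 3/2 - 1/130 - 1/131 = 12642/8515

Sum = 12642/8515


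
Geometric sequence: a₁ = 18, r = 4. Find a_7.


aₙ = a₁·r^(n-1)
= 18×4^6
= 18×4096
= 73728

a_7 = 73728


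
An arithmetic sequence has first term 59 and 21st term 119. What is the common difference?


d = (aₙ - a₁)/(n-1)
= (119 - 59)/(21-1)
= 60/20 = 3

d = 3


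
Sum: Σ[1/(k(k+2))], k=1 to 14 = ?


1/(k(k+2)) = (1/2)·(1/k - 1/(k+2)) (partial fractions)
Telescoping: Σ = (1/2)·(1 + 1/2 - 1/15 - 1/16) = 329/480

Sum = 329/480


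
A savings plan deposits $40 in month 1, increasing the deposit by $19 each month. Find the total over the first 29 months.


aₙ = 40 + (29-1)×19 = 572
Sₙ = n(a₁+aₙ)/2 = 29×(40+572)/2
= 29×612/2 = 8874

S_29 = 8874


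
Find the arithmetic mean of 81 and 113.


AM = (81 + 113)/2 = 194/2 = 97

AM = 97


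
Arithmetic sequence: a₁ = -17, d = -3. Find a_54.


aₙ = a₁ + (n-1)d
= -17 + (54-1)×-3
= -17 - 159
= -176

a_54 = -176


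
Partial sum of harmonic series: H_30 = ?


H_30 = 1/1 + 1/2 + 1/3 + ... + 1/30
= 9304682830147/2329089562800
≈ 3.995

H_30 = 9304682830147/2329089562800 ≈ 3.995


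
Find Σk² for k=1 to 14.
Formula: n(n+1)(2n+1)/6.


n = 14
n(n+1)(2n+1)/6 = 14×15×29/6
= 6090/6 = 1015

Σk² = 1015


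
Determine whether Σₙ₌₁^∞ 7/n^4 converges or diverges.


p-series test: Σ c/n^p converges if p > 1, diverges if p ≤ 1 (constant c > 0 doesn't affect convergence).
p = 4
4 > 1 → CONVERGES

Converges (p = 4 > 1)


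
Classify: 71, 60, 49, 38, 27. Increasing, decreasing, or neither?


Differences: -11, -11, -11, -11
All differences < 0 → strictly DECREASING

Monotonically decreasing


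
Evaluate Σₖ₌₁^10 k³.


n(n+1)/2 = 10×11/2 = 55
Σk³ = 55² = 3025

Σk³ = 3025


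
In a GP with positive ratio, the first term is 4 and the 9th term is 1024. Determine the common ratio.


r^(n-1) = aₙ/a₁
r^8 = 1024/4 = 256
r = 256^(1/8)
= ±2; taking r > 0 gives r = 2

r = 2


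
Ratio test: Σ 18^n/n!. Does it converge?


aₙ = 18^n/n!
a_{n+1}/aₙ = 18^(n+1)/(n+1)! × n!/18^n
= 18/(n+1)
L = lim(n→∞) 18/(n+1) = 0
L < 1 → series CONVERGES

Converges (ratio test: L = 0 < 1)


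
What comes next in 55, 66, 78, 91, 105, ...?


Pattern: triangular numbers: n(n+1)/2
Terms: 55, 66, 78, 91, 105
Next term = 120

Next term = 120


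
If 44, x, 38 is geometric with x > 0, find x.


GM = √(44×38) = √1672 = 40.8901

GM = 40.8901


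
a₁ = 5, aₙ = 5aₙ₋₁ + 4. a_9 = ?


Computing step by step:
a_1 = 5
a_2 = 29
a_3 = 149
a_4 = 749
a_5 = 3749
a_6 = 18749
a_7 = 93749
a_8 = 468749
a_9 = 2343749


a_9 = 2343749


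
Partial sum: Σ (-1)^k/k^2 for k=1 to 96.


S = -1 + 1/4 - 1/9 + 1/16 - 1/25 + 1/36 - 1/49 + 1/64 ± ...
= -0.8224
(Full series converges to -π²/12 ≈ -0.8225)

S_96 = -0.8224


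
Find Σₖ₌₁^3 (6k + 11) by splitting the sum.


Σ(6k+11) = 6·Σk + 11·n
= 6·6 + 11·3
= 36 + 33 = 69

Σ = 69


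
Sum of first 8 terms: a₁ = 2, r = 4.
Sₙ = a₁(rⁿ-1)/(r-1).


Sₙ = 2×(4^8 - 1)/(4 - 1)
= 2×(65536 - 1)/3
= 2×65535/3
= 43690

S_8 = 43690


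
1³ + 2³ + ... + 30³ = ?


n(n+1)/2 = 30×31/2 = 465
Σk³ = 465² = 216225

Σk³ = 216225


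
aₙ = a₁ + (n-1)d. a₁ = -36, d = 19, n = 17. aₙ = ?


aₙ = a₁ + (n-1)d
= -36 + (17-1)×19
= -36 + 304
= 268

a_17 = 268


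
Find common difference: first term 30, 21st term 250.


d = (aₙ - a₁)/(n-1)
= (250 - 30)/(21-1)
= 220/20 = 11

d = 11


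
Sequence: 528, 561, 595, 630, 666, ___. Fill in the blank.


Pattern: triangular numbers: n(n+1)/2
Terms: 528, 561, 595, 630, 666
Next term = 703

Next term = 703


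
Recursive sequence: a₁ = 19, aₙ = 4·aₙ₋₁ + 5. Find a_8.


Computing step by step:
a_1 = 19
a_2 = 81
a_3 = 329
a_4 = 1321
a_5 = 5289
a_6 = 21161
a_7 = 84649
a_8 = 338601


a_8 = 338601


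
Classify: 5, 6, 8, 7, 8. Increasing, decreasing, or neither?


Differences: 1, 2, -1, 1
Difference at position 1 is +1 (> 0) but position 3 is -1 (< 0) — sequence both rises and falls
→ NOT monotonic

Not monotonic


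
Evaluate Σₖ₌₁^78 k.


n(n+1)/2 = 78×79/2 = 6162/2 = 3081

Σk = 3081


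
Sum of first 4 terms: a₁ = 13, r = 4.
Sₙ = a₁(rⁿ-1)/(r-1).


Sₙ = 13×(4^4 - 1)/(4 - 1)
= 13×(256 - 1)/3
= 13×255/3
= 1105

S_4 = 1105


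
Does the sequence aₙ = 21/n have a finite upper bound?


a₁ = 21, a₂ = 21/2, a₃ = 21/3, ...
0 < aₙ ≤ 21 for all n ≥ 1
Lower bound: 0, Upper bound: 21
The sequence IS bounded

Bounded (0 < aₙ ≤ 21)


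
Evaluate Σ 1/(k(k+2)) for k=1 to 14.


1/(k(k+2)) = (1/2)·(1/k - 1/(k+2)) (partial fractions)
Telescoping: Σ = (1/2)·(1 + 1/2 - 1/15 - 1/16) = 329/480

Sum = 329/480


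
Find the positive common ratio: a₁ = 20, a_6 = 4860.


r^(n-1) = aₙ/a₁
r^5 = 4860/20 = 243
r = 243^(1/5)
= 3

r = 3


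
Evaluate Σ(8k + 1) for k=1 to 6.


Σ(8k+1) = 8·Σk + 1·n
= 8·21 + 1·6
= 168 + 6 = 174

Σ = 174


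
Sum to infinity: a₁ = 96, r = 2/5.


S∞ = a₁/(1-r) = 96/(1 - 2/5)
= 96/(3/5)
= 160

S∞ = 160


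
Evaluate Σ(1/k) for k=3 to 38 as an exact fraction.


Σₖ₌3^38 1/k = 1/3 + 1/4 + 1/5 + ... + 1/38
= 1324999407147433/485721041551200
≈ 2.7279

Sum = 1324999407147433/485721041551200 ≈ 2.7279


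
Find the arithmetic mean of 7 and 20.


AM = (7 + 20)/2 = 27/2 = 13.5

AM = 13.5


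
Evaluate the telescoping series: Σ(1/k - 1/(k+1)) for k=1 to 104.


Telescoping: adjacent terms cancel.
= 1/1 - 1/105
= 1 - 1/105 = 104/105

Sum = 104/105


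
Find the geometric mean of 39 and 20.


GM = √(39×20) = √780 = 27.9285

GM = 27.9285


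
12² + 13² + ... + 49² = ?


Σₖ₌12^49 k² = Σₖ₌₁^49 k² − Σₖ₌₁^11 k²
= 49·50·99/6 − 11·12·23/6
= 40425 − 506 = 39919

Σk² = 39919


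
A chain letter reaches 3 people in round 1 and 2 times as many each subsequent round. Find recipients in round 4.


aₙ = a₁·r^(n-1)
= 3×2^3
= 3×8
= 24

a_4 = 24


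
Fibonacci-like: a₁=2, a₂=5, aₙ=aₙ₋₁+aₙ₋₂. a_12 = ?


Computing iteratively: 2, 5, 7, 12, 19, 31, 50, 81, 131, 212, 343, 555
a_12 = 555

a_12 = 555


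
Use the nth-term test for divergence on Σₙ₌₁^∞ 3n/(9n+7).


lim(n→∞) 3n/(9n+7) = 3/9 = 1/3  (divide numerator and denominator by n)
lim aₙ = 1/3 ≠ 0 → series DIVERGES

Diverges (lim aₙ = 1/3 ≠ 0)


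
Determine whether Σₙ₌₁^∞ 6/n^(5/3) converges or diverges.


p-series test: Σ c/n^p converges if p > 1, diverges if p ≤ 1 (constant c > 0 doesn't affect convergence).
p = 5/3
5/3 > 1 → CONVERGES

Converges (p = 5/3 > 1)


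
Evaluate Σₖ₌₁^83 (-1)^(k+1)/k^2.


S = 1 - 1/4 + 1/9 - 1/16 + 1/25 - 1/36 + 1/49 - 1/64 ± ...
= 0.8225
(Full series converges to +π²/12 ≈ +0.8225)

S_83 = 0.8225


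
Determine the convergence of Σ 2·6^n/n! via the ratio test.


aₙ = 2·6^n/n!
a_{n+1}/aₙ = 6^(n+1)/(n+1)! × n!/6^n  (constant 2 cancels)
= 6/(n+1)
L = lim(n→∞) 6/(n+1) = 0
L < 1 → series CONVERGES

Converges (ratio test: L = 0 < 1)


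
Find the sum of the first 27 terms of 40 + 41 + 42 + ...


aₙ = 40 + (27-1)×1 = 66
Sₙ = n(a₁+aₙ)/2 = 27×(40+66)/2
= 27×106/2 = 1431

S_27 = 1431


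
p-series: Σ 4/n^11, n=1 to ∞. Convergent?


p-series test: Σ c/n^p converges if p > 1, diverges if p ≤ 1 (constant c > 0 doesn't affect convergence).
p = 11
11 > 1 → CONVERGES

Converges (p = 11 > 1)


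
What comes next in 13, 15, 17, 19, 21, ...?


Pattern: arithmetic (d=2)
Terms: 13, 15, 17, 19, 21
Next term = 23

Next term = 23


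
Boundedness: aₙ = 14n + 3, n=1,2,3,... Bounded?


aₙ = 14n + 3 → as n→∞, aₙ→∞
No finite upper bound exists
The sequence is UNBOUNDED

Unbounded (aₙ → ∞ as n → ∞)


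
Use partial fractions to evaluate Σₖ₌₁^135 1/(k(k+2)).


1/(k(k+2)) = (1/2)·(1/k - 1/(k+2)) (partial fractions)
Telescoping: Σ = (1/2)·(1 + 1/2 - 1/136 - 1/137) = 27675/37264

Sum = 27675/37264


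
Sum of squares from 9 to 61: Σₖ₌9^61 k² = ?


Σₖ₌9^61 k² = Σₖ₌₁^61 k² − Σₖ₌₁^8 k²
= 61·62·123/6 − 8·9·17/6
= 77531 − 204 = 77327

Σk² = 77327


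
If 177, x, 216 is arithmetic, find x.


AM = (177 + 216)/2 = 393/2 = 196.5

AM = 196.5


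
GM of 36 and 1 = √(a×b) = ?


GM = √(36×1) = √36 = 6

GM = 6


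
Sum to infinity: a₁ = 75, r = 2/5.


S∞ = a₁/(1-r) = 75/(1 - 2/5)
= 75/(3/5)
= 125

S∞ = 125


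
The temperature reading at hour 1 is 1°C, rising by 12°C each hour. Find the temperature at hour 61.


aₙ = a₁ + (n-1)d
= 1 + (61-1)×12
= 1 + 720
= 721

a_61 = 721


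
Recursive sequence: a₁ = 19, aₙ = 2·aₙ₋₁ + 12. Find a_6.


Computing step by step:
a_1 = 19
a_2 = 50
a_3 = 112
a_4 = 236
a_5 = 484
a_6 = 980


a_6 = 980


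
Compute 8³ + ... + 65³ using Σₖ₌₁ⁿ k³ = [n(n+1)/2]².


Σₖ₌8^65 k³ = [65·66/2]² − [7·8/2]²
= 4601025 − 784 = 4600241

Σk³ = 4600241


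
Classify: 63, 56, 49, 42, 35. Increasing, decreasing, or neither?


Differences: -7, -7, -7, -7
All differences < 0 → strictly DECREASING

Monotonically decreasing


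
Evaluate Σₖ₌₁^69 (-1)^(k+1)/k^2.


S = 1 - 1/4 + 1/9 - 1/16 + 1/25 - 1/36 + 1/49 - 1/64 ± ...
= 0.8226
(Full series converges to +π²/12 ≈ +0.8225)

S_69 = 0.8226


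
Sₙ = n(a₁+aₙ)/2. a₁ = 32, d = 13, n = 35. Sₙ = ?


aₙ = 32 + (35-1)×13 = 474
Sₙ = n(a₁+aₙ)/2 = 35×(32+474)/2
= 35×506/2 = 8855

S_35 = 8855


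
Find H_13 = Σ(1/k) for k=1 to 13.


H_13 = 1/1 + 1/2 + 1/3 + ... + 1/13
= 1145993/360360
≈ 3.1801

H_13 = 1145993/360360 ≈ 3.1801


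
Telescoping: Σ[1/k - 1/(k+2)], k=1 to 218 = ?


Telescoping with gap 2: two head and two tail terms survive.
= (1 + 1/2) - (1/219 + 1/220)
= 3/2 - 1/219 - 1/220 = 71831/48180

Sum = 71831/48180


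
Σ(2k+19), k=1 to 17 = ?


Σ(2k+19) = 2·Σk + 19·n
= 2·153 + 19·17
= 306 + 323 = 629

Σ = 629


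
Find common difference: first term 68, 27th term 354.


d = (aₙ - a₁)/(n-1)
= (354 - 68)/(27-1)
= 286/26 = 11

d = 11


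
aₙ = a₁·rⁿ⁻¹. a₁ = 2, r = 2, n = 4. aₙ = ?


aₙ = a₁·r^(n-1)
= 2×2^3
= 2×8
= 16

a_4 = 16


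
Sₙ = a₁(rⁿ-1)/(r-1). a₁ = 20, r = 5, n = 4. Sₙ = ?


Sₙ = 20×(5^4 - 1)/(5 - 1)
= 20×(625 - 1)/4
= 20×624/4
= 3120

S_4 = 3120


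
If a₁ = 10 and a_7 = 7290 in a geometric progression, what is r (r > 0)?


r^(n-1) = aₙ/a₁
r^6 = 7290/10 = 729
r = 729^(1/6)
= ±3; taking r > 0 gives r = 3

r = 3


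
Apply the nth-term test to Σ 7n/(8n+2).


lim(n→∞) 7n/(8n+2) = 7/8 = 7/8  (divide numerator and denominator by n)
lim aₙ = 7/8 ≠ 0 → series DIVERGES

Diverges (lim aₙ = 7/8 ≠ 0)


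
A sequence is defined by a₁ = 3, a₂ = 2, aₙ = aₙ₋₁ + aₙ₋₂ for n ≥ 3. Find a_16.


Computing iteratively: 3, 2, 5, 7, 12, 19, 31, 50, 81, 131, 212, 343, ...
a_16 = 2351

a_16 = 2351


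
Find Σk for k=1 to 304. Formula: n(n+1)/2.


n(n+1)/2 = 304×305/2 = 92720/2 = 46360

Σk = 46360


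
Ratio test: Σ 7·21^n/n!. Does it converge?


aₙ = 7·21^n/n!
a_{n+1}/aₙ = 21^(n+1)/(n+1)! × n!/21^n  (constant 7 cancels)
= 21/(n+1)
L = lim(n→∞) 21/(n+1) = 0
L < 1 → series CONVERGES

Converges (ratio test: L = 0 < 1)


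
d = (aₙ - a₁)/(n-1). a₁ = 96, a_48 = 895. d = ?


d = (aₙ - a₁)/(n-1)
= (895 - 96)/(48-1)
= 799/47 = 17

d = 17


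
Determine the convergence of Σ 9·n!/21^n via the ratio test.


aₙ = 9·n!/21^n
a_{n+1}/aₙ = (n+1)!/21^(n+1) × 21^n/n!  (constant 9 cancels)
= (n+1)/21
L = lim(n→∞) (n+1)/21 = ∞
L > 1 → series DIVERGES

Diverges (ratio test: L = ∞ > 1)


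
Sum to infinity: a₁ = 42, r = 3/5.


S∞ = a₁/(1-r) = 42/(1 - 3/5)
= 42/(2/5)
= 105

S∞ = 105


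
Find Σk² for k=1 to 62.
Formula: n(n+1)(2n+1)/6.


n = 62
n(n+1)(2n+1)/6 = 62×63×125/6
= 488250/6 = 81375

Σk² = 81375


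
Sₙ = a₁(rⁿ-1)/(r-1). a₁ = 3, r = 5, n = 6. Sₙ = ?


Sₙ = 3×(5^6 - 1)/(5 - 1)
= 3×(15625 - 1)/4
= 3×15624/4
= 11718

S_6 = 11718


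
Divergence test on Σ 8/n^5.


lim(n→∞) 8/n^5 = 0
lim aₙ = 0 → nth-term test is INCONCLUSIVE
(Need other tests; this is actually a convergent p-series with p=5 > 1)

Inconclusive (lim aₙ = 0; need another test)


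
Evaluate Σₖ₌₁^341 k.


n(n+1)/2 = 341×342/2 = 116622/2 = 58311

Σk = 58311


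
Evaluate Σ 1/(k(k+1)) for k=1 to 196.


1/(k(k+1)) = 1/k - 1/(k+1) (partial fractions)
Telescoping: Σ = 1 - 1/197 = 196/197

Sum = 196/197


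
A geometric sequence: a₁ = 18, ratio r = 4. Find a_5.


aₙ = a₁·r^(n-1)
= 18×4^4
= 18×256
= 4608

a_5 = 4608


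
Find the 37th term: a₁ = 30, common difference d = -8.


aₙ = a₁ + (n-1)d
= 30 + (37-1)×-8
= 30 - 288
= -258

a_37 = -258


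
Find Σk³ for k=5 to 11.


Σₖ₌5^11 k³ = [11·12/2]² − [4·5/2]²
= 4356 − 100 = 4256

Σk³ = 4256


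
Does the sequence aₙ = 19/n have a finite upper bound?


a₁ = 19, a₂ = 19/2, a₃ = 19/3, ...
0 < aₙ ≤ 19 for all n ≥ 1
Lower bound: 0, Upper bound: 19
The sequence IS bounded

Bounded (0 < aₙ ≤ 19)


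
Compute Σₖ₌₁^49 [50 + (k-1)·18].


aₙ = 50 + (49-1)×18 = 914
Sₙ = n(a₁+aₙ)/2 = 49×(50+914)/2
= 49×964/2 = 23618

S_49 = 23618


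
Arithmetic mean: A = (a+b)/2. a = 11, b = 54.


AM = (11 + 54)/2 = 65/2 = 32.5

AM = 32.5


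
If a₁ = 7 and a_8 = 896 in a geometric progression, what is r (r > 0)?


r^(n-1) = aₙ/a₁
r^7 = 896/7 = 128
r = 128^(1/7)
= 2

r = 2


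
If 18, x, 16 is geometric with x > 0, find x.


GM = √(18×16) = √288 = 16.9706

GM = 16.9706


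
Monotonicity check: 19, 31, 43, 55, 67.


Differences: 12, 12, 12, 12
All differences > 0 → strictly INCREASING

Monotonically increasing


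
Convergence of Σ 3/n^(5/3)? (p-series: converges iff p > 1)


p-series test: Σ c/n^p converges if p > 1, diverges if p ≤ 1 (constant c > 0 doesn't affect convergence).
p = 5/3
5/3 > 1 → CONVERGES

Converges (p = 5/3 > 1)


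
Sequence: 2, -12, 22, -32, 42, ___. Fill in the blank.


Pattern: alternating sign, magnitude arithmetic (d=10)
Terms: 2, -12, 22, -32, 42
Next term = -52

Next term = -52


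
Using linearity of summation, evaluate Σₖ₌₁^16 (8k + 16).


Σ(8k+16) = 8·Σk + 16·n
= 8·136 + 16·16
= 1088 + 256 = 1344

Σ = 1344


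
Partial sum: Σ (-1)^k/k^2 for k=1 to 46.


S = -1 + 1/4 - 1/9 + 1/16 - 1/25 + 1/36 - 1/49 + 1/64 ± ...
= -0.8222
(Full series converges to -π²/12 ≈ -0.8225)

S_46 = -0.8222


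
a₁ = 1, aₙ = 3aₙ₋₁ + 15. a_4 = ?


Computing step by step:
a_1 = 1
a_2 = 18
a_3 = 69
a_4 = 222


a_4 = 222


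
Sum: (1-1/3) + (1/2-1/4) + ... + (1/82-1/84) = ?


Telescoping with gap 2: two head and two tail terms survive.
= (1 + 1/2) - (1/83 + 1/84)
= 3/2 - 1/83 - 1/84 = 10291/6972

Sum = 10291/6972


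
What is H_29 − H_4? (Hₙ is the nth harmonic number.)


Σₖ₌5^29 1/k = 1/5 + 1/6 + 1/7 + ... + 1/29
= 4374776588887/2329089562800
≈ 1.8783

Sum = 4374776588887/2329089562800 ≈ 1.8783


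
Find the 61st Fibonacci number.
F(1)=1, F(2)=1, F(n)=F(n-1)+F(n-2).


Fibonacci sequence: 1, 1, 2, 3, 5, 8, 13, 21, 34, 55, 89, ...
F(61) = 2504730781961

F(61) = 2504730781961


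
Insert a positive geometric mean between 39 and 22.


GM = √(39×22) = √858 = 29.2916

GM = 29.2916


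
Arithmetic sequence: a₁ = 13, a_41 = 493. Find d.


d = (aₙ - a₁)/(n-1)
= (493 - 13)/(41-1)
= 480/40 = 12

d = 12


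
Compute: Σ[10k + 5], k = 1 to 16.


Σ(10k+5) = 10·Σk + 5·n
= 10·136 + 5·16
= 1360 + 80 = 1440

Σ = 1440


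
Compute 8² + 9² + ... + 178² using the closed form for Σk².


Σₖ₌8^178 k² = Σₖ₌₁^178 k² − Σₖ₌₁^7 k²
= 178·179·357/6 − 7·8·15/6
= 1895789 − 140 = 1895649

Σk² = 1895649


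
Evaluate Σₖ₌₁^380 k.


n(n+1)/2 = 380×381/2 = 144780/2 = 72390

Σk = 72390


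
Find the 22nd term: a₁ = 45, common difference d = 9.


aₙ = a₁ + (n-1)d
= 45 + (22-1)×9
= 45 + 189
= 234

a_22 = 234


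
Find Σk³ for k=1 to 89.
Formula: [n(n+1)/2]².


n(n+1)/2 = 89×90/2 = 4005
Σk³ = 4005² = 16040025

Σk³ = 16040025


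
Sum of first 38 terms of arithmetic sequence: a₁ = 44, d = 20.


aₙ = 44 + (38-1)×20 = 784
Sₙ = n(a₁+aₙ)/2 = 38×(44+784)/2
= 38×828/2 = 15732

S_38 = 15732


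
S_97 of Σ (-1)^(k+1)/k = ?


S = 1 - 1/2 + 1/3 - 1/4 + 1/5 - 1/6 + 1/7 - 1/8 ± ...
= 0.6983
(Full series converges to +ln(2) ≈ +0.6931)

S_97 = 0.6983


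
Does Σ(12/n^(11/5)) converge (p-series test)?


p-series test: Σ c/n^p converges if p > 1, diverges if p ≤ 1 (constant c > 0 doesn't affect convergence).
p = 11/5
11/5 > 1 → CONVERGES

Converges (p = 11/5 > 1)


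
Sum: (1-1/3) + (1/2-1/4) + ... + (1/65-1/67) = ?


Telescoping with gap 2: two head and two tail terms survive.
= (1 + 1/2) - (1/66 + 1/67)
= 3/2 - 1/66 - 1/67 = 3250/2211

Sum = 3250/2211


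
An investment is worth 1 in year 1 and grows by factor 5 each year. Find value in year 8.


aₙ = a₁·r^(n-1)
= 1×5^7
= 1×78125
= 78125

a_8 = 78125


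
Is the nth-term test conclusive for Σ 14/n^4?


lim(n→∞) 14/n^4 = 0
lim aₙ = 0 → nth-term test is INCONCLUSIVE
(Need other tests; this is actually a convergent p-series with p=4 > 1)

Inconclusive (lim aₙ = 0; need another test)


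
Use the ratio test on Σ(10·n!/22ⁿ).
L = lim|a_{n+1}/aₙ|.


aₙ = 10·n!/22^n
a_{n+1}/aₙ = (n+1)!/22^(n+1) × 22^n/n!  (constant 10 cancels)
= (n+1)/22
L = lim(n→∞) (n+1)/22 = ∞
L > 1 → series DIVERGES

Diverges (ratio test: L = ∞ > 1)


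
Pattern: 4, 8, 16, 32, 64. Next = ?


Pattern: powers of 2: 2ⁿ
Terms: 4, 8, 16, 32, 64
Next term = 128

Next term = 128


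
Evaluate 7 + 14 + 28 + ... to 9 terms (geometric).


Sₙ = 7×(2^9 - 1)/(2 - 1)
= 7×(512 - 1)/1
= 7×511/1
= 3577

S_9 = 3577


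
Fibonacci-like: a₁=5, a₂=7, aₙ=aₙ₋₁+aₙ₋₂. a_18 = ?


Computing iteratively: 5, 7, 12, 19, 31, 50, 81, 131, 212, 343, 555, 898, ...
a_18 = 16114

a_18 = 16114


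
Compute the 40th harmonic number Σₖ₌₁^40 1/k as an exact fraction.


H_40 = 1/1 + 1/2 + 1/3 + ... + 1/40
= 2078178381193813/485721041551200
≈ 4.2785

H_40 = 2078178381193813/485721041551200 ≈ 4.2785


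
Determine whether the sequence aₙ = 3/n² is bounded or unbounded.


a₁ = 3, a₂ = 3/4, a₃ = 3/9, ...
0 < aₙ ≤ 3 for all n ≥ 1
The sequence IS bounded

Bounded (0 < aₙ ≤ 3)


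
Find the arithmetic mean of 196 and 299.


AM = (196 + 299)/2 = 495/2 = 247.5

AM = 247.5


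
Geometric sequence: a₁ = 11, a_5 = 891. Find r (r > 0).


r^(n-1) = aₙ/a₁
r^4 = 891/11 = 81
r = 81^(1/4)
= ±3; taking r > 0 gives r = 3

r = 3


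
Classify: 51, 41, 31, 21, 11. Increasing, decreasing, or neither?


Differences: -10, -10, -10, -10
All differences < 0 → strictly DECREASING

Monotonically decreasing


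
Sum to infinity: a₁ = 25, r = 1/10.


S∞ = a₁/(1-r) = 25/(1 - 1/10)
= 25/(9/10)
= 250/9

S∞ = 250/9


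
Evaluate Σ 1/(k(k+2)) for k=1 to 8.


1/(k(k+2)) = (1/2)·(1/k - 1/(k+2)) (partial fractions)
Telescoping: Σ = (1/2)·(1 + 1/2 - 1/9 - 1/10) = 29/45

Sum = 29/45


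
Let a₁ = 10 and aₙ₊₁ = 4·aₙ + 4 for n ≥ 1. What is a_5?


Computing step by step:
a_1 = 10
a_2 = 44
a_3 = 180
a_4 = 724
a_5 = 2900


a_5 = 2900


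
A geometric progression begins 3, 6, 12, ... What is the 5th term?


aₙ = a₁·r^(n-1)
= 3×2^4
= 3×16
= 48

a_5 = 48


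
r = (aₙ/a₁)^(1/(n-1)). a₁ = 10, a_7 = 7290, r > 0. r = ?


r^(n-1) = aₙ/a₁
r^6 = 7290/10 = 729
r = 729^(1/6)
= ±3; taking r > 0 gives r = 3

r = 3


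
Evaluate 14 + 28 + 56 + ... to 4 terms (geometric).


Sₙ = 14×(2^4 - 1)/(2 - 1)
= 14×(16 - 1)/1
= 14×15/1
= 210

S_4 = 210


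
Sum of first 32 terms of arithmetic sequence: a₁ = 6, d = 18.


aₙ = 6 + (32-1)×18 = 564
Sₙ = n(a₁+aₙ)/2 = 32×(6+564)/2
= 32×570/2 = 9120

S_32 = 9120


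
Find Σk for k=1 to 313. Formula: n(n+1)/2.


n(n+1)/2 = 313×314/2 = 98282/2 = 49141

Σk = 49141


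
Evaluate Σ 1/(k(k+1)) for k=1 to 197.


1/(k(k+1)) = 1/k - 1/(k+1) (partial fractions)
Telescoping: Σ = 1 - 1/198 = 197/198

Sum = 197/198


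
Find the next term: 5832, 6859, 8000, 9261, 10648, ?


Pattern: perfect cubes: n³
Terms: 5832, 6859, 8000, 9261, 10648
Next term = 12167

Next term = 12167


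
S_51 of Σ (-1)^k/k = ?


S = -1 + 1/2 - 1/3 + 1/4 - 1/5 + 1/6 - 1/7 + 1/8 ± ...
= -0.7029
(Full series converges to -ln(2) ≈ -0.6931)

S_51 = -0.7029


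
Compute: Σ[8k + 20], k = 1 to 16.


Σ(8k+20) = 8·Σk + 20·n
= 8·136 + 20·16
= 1088 + 320 = 1408

Σ = 1408


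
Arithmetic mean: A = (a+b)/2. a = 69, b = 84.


AM = (69 + 84)/2 = 153/2 = 76.5

AM = 76.5


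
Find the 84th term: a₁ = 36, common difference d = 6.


aₙ = a₁ + (n-1)d
= 36 + (84-1)×6
= 36 + 498
= 534

a_84 = 534


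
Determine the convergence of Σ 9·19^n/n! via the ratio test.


aₙ = 9·19^n/n!
a_{n+1}/aₙ = 19^(n+1)/(n+1)! × n!/19^n  (constant 9 cancels)
= 19/(n+1)
L = lim(n→∞) 19/(n+1) = 0
L < 1 → series CONVERGES

Converges (ratio test: L = 0 < 1)


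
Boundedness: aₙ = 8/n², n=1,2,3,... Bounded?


a₁ = 8, a₂ = 8/4, a₃ = 8/9, ...
0 < aₙ ≤ 8 for all n ≥ 1
The sequence IS bounded

Bounded (0 < aₙ ≤ 8)


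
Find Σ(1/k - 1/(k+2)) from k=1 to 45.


Telescoping with gap 2: two head and two tail terms survive.
= (1 + 1/2) - (1/46 + 1/47)
= 3/2 - 1/46 - 1/47 = 1575/1081

Sum = 1575/1081


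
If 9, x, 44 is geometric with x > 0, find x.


GM = √(9×44) = √396 = 19.8997

GM = 19.8997


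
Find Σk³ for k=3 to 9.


Σₖ₌3^9 k³ = [9·10/2]² − [2·3/2]²
= 2025 − 9 = 2016

Σk³ = 2016


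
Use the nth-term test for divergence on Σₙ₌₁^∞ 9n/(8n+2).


lim(n→∞) 9n/(8n+2) = 9/8 = 9/8  (divide numerator and denominator by n)
lim aₙ = 9/8 ≠ 0 → series DIVERGES

Diverges (lim aₙ = 9/8 ≠ 0)


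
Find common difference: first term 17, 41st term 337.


d = (aₙ - a₁)/(n-1)
= (337 - 17)/(41-1)
= 320/40 = 8

d = 8


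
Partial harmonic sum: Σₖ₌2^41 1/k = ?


Σₖ₌2^41 1/k = 1/2 + 1/3 + 1/4 + ... + 1/41
= 65776471966898333/19914562703599200
≈ 3.3029

Sum = 65776471966898333/19914562703599200 ≈ 3.3029


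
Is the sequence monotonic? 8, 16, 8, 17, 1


Differences: 8, -8, 9, -16
Difference at position 1 is +8 (> 0) but position 2 is -8 (< 0) — sequence both rises and falls
→ NOT monotonic

Not monotonic


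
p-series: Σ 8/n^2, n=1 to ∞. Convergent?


p-series test: Σ c/n^p converges if p > 1, diverges if p ≤ 1 (constant c > 0 doesn't affect convergence).
p = 2
2 > 1 → CONVERGES

Converges (p = 2 > 1)


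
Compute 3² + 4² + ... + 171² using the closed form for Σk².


Σₖ₌3^171 k² = Σₖ₌₁^171 k² − Σₖ₌₁^2 k²
= 171·172·343/6 − 2·3·5/6
= 1681386 − 5 = 1681381

Σk² = 1681381


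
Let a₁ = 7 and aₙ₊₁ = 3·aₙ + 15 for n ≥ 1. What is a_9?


Computing step by step:
a_1 = 7
a_2 = 36
a_3 = 123
a_4 = 384
a_5 = 1167
a_6 = 3516
a_7 = 10563
a_8 = 31704
a_9 = 95127


a_9 = 95127


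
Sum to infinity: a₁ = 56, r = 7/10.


S∞ = a₁/(1-r) = 56/(1 - 7/10)
= 56/(3/10)
= 560/3

S∞ = 560/3


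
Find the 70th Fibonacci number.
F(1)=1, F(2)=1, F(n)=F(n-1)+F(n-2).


Fibonacci sequence: 1, 1, 2, 3, 5, 8, 13, 21, 34, 55, 89, ...
F(70) = 190392490709135

F(70) = 190392490709135


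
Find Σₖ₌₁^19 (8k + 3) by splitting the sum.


Σ(8k+3) = 8·Σk + 3·n
= 8·190 + 3·19
= 1520 + 57 = 1577

Σ = 1577


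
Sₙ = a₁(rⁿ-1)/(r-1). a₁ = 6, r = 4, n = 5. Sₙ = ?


Sₙ = 6×(4^5 - 1)/(4 - 1)
= 6×(1024 - 1)/3
= 6×1023/3
= 2046

S_5 = 2046


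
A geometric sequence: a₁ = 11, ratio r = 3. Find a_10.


aₙ = a₁·r^(n-1)
= 11×3^9
= 11×19683
= 216513

a_10 = 216513


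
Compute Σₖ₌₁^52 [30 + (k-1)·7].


aₙ = 30 + (52-1)×7 = 387
Sₙ = n(a₁+aₙ)/2 = 52×(30+387)/2
= 52×417/2 = 10842

S_52 = 10842


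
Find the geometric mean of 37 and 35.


GM = √(37×35) = √1295 = 35.9861

GM = 35.9861


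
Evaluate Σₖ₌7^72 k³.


Σₖ₌7^72 k³ = [72·73/2]² − [6·7/2]²
= 6906384 − 441 = 6905943

Σk³ = 6905943


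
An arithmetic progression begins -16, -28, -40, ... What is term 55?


aₙ = a₁ + (n-1)d
= -16 + (55-1)×-12
= -16 - 648
= -664

a_55 = -664


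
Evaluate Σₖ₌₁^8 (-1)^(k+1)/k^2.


S = 1 - 1/4 + 1/9 - 1/16 + 1/25 - 1/36 + 1/49 - 1/64
= 0.8156
(Full series converges to +π²/12 ≈ +0.8225)

S_8 = 0.8156


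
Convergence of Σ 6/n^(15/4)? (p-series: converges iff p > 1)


p-series test: Σ c/n^p converges if p > 1, diverges if p ≤ 1 (constant c > 0 doesn't affect convergence).
p = 15/4
15/4 > 1 → CONVERGES

Converges (p = 15/4 > 1)


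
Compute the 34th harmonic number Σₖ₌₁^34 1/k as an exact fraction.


H_34 = 1/1 + 1/2 + 1/3 + ... + 1/34
= 54062195834749/13127595717600
≈ 4.1182

H_34 = 54062195834749/13127595717600 ≈ 4.1182


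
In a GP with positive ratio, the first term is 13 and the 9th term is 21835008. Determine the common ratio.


r^(n-1) = aₙ/a₁
r^8 = 21835008/13 = 1679616
r = 1679616^(1/8)
= ±6; taking r > 0 gives r = 6

r = 6


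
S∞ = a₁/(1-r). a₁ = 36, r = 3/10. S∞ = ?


S∞ = a₁/(1-r) = 36/(1 - 3/10)
= 36/(7/10)
= 360/7

S∞ = 360/7


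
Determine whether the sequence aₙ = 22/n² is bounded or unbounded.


a₁ = 22, a₂ = 22/4, a₃ = 22/9, ...
0 < aₙ ≤ 22 for all n ≥ 1
The sequence IS bounded

Bounded (0 < aₙ ≤ 22)


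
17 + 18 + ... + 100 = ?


Σₖ₌17^100 k = Σₖ₌₁^100 k − Σₖ₌₁^16 k
= 100·101/2 − 16·17/2
= 5050 − 136 = 4914

Σk = 4914


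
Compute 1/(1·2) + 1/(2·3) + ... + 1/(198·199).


1/(k(k+1)) = 1/k - 1/(k+1) (partial fractions)
Telescoping: Σ = 1 - 1/199 = 198/199

Sum = 198/199


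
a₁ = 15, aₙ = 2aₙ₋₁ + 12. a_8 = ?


Computing step by step:
a_1 = 15
a_2 = 42
a_3 = 96
a_4 = 204
a_5 = 420
a_6 = 852
a_7 = 1716
a_8 = 3444


a_8 = 3444


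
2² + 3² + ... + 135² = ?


Σₖ₌2^135 k² = Σₖ₌₁^135 k² − Σₖ₌₁^1 k²
= 135·136·271/6 − 1·2·3/6
= 829260 − 1 = 829259

Σk² = 829259


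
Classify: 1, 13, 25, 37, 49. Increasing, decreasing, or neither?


Differences: 12, 12, 12, 12
All differences > 0 → strictly INCREASING

Monotonically increasing


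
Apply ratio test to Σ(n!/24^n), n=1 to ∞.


aₙ = n!/24^n
a_{n+1}/aₙ = (n+1)!/24^(n+1) × 24^n/n!
= (n+1)/24
L = lim(n→∞) (n+1)/24 = ∞
L > 1 → series DIVERGES

Diverges (ratio test: L = ∞ > 1)


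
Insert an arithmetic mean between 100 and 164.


AM = (100 + 164)/2 = 264/2 = 132

AM = 132


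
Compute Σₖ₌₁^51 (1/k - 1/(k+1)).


Telescoping: adjacent terms cancel.
= 1/1 - 1/52
= 1 - 1/52 = 51/52

Sum = 51/52


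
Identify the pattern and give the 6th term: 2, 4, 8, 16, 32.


Pattern: powers of 2: 2ⁿ
Terms: 2, 4, 8, 16, 32
Next term = 64

Next term = 64


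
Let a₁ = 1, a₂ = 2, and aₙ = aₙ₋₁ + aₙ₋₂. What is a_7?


Computing iteratively: 1, 2, 3, 5, 8, 13, 21
a_7 = 21

a_7 = 21


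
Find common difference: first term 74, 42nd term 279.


d = (aₙ - a₁)/(n-1)
= (279 - 74)/(42-1)
= 205/41 = 5

d = 5


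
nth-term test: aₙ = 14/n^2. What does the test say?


lim(n→∞) 14/n^2 = 0
lim aₙ = 0 → nth-term test is INCONCLUSIVE
(Need other tests; this is actually a convergent p-series with p=2 > 1)

Inconclusive (lim aₙ = 0; need another test)


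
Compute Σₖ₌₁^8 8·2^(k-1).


Sₙ = 8×(2^8 - 1)/(2 - 1)
= 8×(256 - 1)/1
= 8×255/1
= 2040

S_8 = 2040


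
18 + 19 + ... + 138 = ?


Σₖ₌18^138 k = Σₖ₌₁^138 k − Σₖ₌₁^17 k
= 138·139/2 − 17·18/2
= 9591 − 153 = 9438

Σk = 9438


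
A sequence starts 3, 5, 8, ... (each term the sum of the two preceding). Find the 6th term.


Computing iteratively: 3, 5, 8, 13, 21, 34
a_6 = 34

a_6 = 34


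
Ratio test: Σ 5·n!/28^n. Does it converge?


aₙ = 5·n!/28^n
a_{n+1}/aₙ = (n+1)!/28^(n+1) × 28^n/n!  (constant 5 cancels)
= (n+1)/28
L = lim(n→∞) (n+1)/28 = ∞
L > 1 → series DIVERGES

Diverges (ratio test: L = ∞ > 1)


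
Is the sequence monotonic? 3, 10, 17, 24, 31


Differences: 7, 7, 7, 7
All differences > 0 → strictly INCREASING

Monotonically increasing


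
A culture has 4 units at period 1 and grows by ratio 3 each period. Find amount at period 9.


aₙ = a₁·r^(n-1)
= 4×3^8
= 4×6561
= 26244

a_9 = 26244


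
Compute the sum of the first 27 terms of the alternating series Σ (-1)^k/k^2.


S = -1 + 1/4 - 1/9 + 1/16 - 1/25 + 1/36 - 1/49 + 1/64 ± ...
= -0.8231
(Full series converges to -π²/12 ≈ -0.8225)

S_27 = -0.8231


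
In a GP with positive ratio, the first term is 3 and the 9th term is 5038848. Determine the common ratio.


r^(n-1) = aₙ/a₁
r^8 = 5038848/3 = 1679616
r = 1679616^(1/8)
= ±6; taking r > 0 gives r = 6

r = 6


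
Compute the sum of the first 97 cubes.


n(n+1)/2 = 97×98/2 = 4753
Σk³ = 4753² = 22591009

Σk³ = 22591009


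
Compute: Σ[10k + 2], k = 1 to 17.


Σ(10k+2) = 10·Σk + 2·n
= 10·153 + 2·17
= 1530 + 34 = 1564

Σ = 1564


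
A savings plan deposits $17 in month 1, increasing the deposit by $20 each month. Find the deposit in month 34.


aₙ = a₁ + (n-1)d
= 17 + (34-1)×20
= 17 + 660
= 677

a_34 = 677


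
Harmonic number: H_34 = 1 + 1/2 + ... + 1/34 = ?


H_34 = 1/1 + 1/2 + 1/3 + ... + 1/34
= 54062195834749/13127595717600
≈ 4.1182

H_34 = 54062195834749/13127595717600 ≈ 4.1182


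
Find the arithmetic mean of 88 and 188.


AM = (88 + 188)/2 = 276/2 = 138

AM = 138


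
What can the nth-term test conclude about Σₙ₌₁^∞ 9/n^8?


lim(n→∞) 9/n^8 = 0
lim aₙ = 0 → nth-term test is INCONCLUSIVE
(Need other tests; this is actually a convergent p-series with p=8 > 1)

Inconclusive (lim aₙ = 0; need another test)


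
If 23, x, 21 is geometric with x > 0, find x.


GM = √(23×21) = √483 = 21.9773

GM = 21.9773


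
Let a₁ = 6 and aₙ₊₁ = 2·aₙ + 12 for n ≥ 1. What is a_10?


Computing step by step:
a_1 = 6
a_2 = 24
a_3 = 60
a_4 = 132
a_5 = 276
a_6 = 564
a_7 = 1140
a_8 = 2292
a_9 = 4596
a_10 = 9204


a_10 = 9204


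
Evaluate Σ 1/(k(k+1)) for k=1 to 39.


1/(k(k+1)) = 1/k - 1/(k+1) (partial fractions)
Telescoping: Σ = 1 - 1/40 = 39/40

Sum = 39/40


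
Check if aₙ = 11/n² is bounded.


a₁ = 11, a₂ = 11/4, a₃ = 11/9, ...
0 < aₙ ≤ 11 for all n ≥ 1
The sequence IS bounded

Bounded (0 < aₙ ≤ 11)


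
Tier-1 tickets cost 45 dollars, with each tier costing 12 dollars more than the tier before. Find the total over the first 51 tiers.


aₙ = 45 + (51-1)×12 = 645
Sₙ = n(a₁+aₙ)/2 = 51×(45+645)/2
= 51×690/2 = 17595

S_51 = 17595


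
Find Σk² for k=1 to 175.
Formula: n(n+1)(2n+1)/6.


n = 175
n(n+1)(2n+1)/6 = 175×176×351/6
= 10810800/6 = 1801800

Σk² = 1801800


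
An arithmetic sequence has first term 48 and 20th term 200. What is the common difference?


d = (aₙ - a₁)/(n-1)
= (200 - 48)/(20-1)
= 152/19 = 8

d = 8


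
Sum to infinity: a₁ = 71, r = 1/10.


S∞ = a₁/(1-r) = 71/(1 - 1/10)
= 71/(9/10)
= 710/9

S∞ = 710/9


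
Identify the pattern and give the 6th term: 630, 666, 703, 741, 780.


Pattern: triangular numbers: n(n+1)/2
Terms: 630, 666, 703, 741, 780
Next term = 820

Next term = 820


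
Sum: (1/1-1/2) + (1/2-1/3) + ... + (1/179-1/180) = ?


Telescoping: adjacent terms cancel.
= 1/1 - 1/180
= 1 - 1/180 = 179/180

Sum = 179/180


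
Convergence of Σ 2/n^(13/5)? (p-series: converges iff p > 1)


p-series test: Σ c/n^p converges if p > 1, diverges if p ≤ 1 (constant c > 0 doesn't affect convergence).
p = 13/5
13/5 > 1 → CONVERGES

Converges (p = 13/5 > 1)


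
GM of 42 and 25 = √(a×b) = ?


GM = √(42×25) = √1050 = 32.4037

GM = 32.4037


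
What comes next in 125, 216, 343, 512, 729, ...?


Pattern: perfect cubes: n³
Terms: 125, 216, 343, 512, 729
Next term = 1000

Next term = 1000


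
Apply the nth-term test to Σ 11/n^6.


lim(n→∞) 11/n^6 = 0
lim aₙ = 0 → nth-term test is INCONCLUSIVE
(Need other tests; this is actually a convergent p-series with p=6 > 1)

Inconclusive (lim aₙ = 0; need another test)


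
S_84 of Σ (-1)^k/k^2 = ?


S = -1 + 1/4 - 1/9 + 1/16 - 1/25 + 1/36 - 1/49 + 1/64 ± ...
= -0.8224
(Full series converges to -π²/12 ≈ -0.8225)

S_84 = -0.8224


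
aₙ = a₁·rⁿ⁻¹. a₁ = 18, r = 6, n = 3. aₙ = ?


aₙ = a₁·r^(n-1)
= 18×6^2
= 18×36
= 648

a_3 = 648


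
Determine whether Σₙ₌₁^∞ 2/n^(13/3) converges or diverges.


p-series test: Σ c/n^p converges if p > 1, diverges if p ≤ 1 (constant c > 0 doesn't affect convergence).
p = 13/3
13/3 > 1 → CONVERGES

Converges (p = 13/3 > 1)


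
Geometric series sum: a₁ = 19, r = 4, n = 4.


Sₙ = 19×(4^4 - 1)/(4 - 1)
= 19×(256 - 1)/3
= 19×255/3
= 1615

S_4 = 1615


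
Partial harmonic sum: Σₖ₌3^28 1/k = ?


Σₖ₌3^28 1/k = 1/3 + 1/4 + 1/5 + ... + 1/28
= 194934439103/80313433200
≈ 2.4272

Sum = 194934439103/80313433200 ≈ 2.4272


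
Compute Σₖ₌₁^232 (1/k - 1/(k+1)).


Telescoping: adjacent terms cancel.
= 1/1 - 1/233
= 1 - 1/233 = 232/233

Sum = 232/233


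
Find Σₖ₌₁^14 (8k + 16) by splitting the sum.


Σ(8k+16) = 8·Σk + 16·n
= 8·105 + 16·14
= 840 + 224 = 1064

Σ = 1064


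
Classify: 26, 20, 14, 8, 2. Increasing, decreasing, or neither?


Differences: -6, -6, -6, -6
All differences < 0 → strictly DECREASING

Monotonically decreasing


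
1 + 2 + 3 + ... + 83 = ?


n(n+1)/2 = 83×84/2 = 6972/2 = 3486

Σk = 3486


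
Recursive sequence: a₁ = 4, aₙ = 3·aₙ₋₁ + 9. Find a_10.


Computing step by step:
a_1 = 4
a_2 = 21
a_3 = 72
a_4 = 225
a_5 = 684
a_6 = 2061
a_7 = 6192
a_8 = 18585
a_9 = 55764
a_10 = 167301


a_10 = 167301


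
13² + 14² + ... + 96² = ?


Σₖ₌13^96 k² = Σₖ₌₁^96 k² − Σₖ₌₁^12 k²
= 96·97·193/6 − 12·13·25/6
= 299536 − 650 = 298886

Σk² = 298886


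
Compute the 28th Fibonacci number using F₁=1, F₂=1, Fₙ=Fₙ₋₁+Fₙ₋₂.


Fibonacci sequence: 1, 1, 2, 3, 5, 8, 13, 21, 34, 55, 89, ...
F(28) = 317811

F(28) = 317811


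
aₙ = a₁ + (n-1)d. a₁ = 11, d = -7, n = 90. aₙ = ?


aₙ = a₁ + (n-1)d
= 11 + (90-1)×-7
= 11 - 623
= -612

a_90 = -612


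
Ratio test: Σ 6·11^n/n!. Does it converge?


aₙ = 6·11^n/n!
a_{n+1}/aₙ = 11^(n+1)/(n+1)! × n!/11^n  (constant 6 cancels)
= 11/(n+1)
L = lim(n→∞) 11/(n+1) = 0
L < 1 → series CONVERGES

Converges (ratio test: L = 0 < 1)


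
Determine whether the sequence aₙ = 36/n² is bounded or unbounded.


a₁ = 36, a₂ = 36/4, a₃ = 36/9, ...
0 < aₙ ≤ 36 for all n ≥ 1
The sequence IS bounded

Bounded (0 < aₙ ≤ 36)


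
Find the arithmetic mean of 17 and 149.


AM = (17 + 149)/2 = 166/2 = 83

AM = 83


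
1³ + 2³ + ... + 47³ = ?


n(n+1)/2 = 47×48/2 = 1128
Σk³ = 1128² = 1272384

Σk³ = 1272384


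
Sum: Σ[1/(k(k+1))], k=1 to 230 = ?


1/(k(k+1)) = 1/k - 1/(k+1) (partial fractions)
Telescoping: Σ = 1 - 1/231 = 230/231

Sum = 230/231


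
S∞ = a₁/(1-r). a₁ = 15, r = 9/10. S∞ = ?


S∞ = a₁/(1-r) = 15/(1 - 9/10)
= 15/(1/10)
= 150

S∞ = 150


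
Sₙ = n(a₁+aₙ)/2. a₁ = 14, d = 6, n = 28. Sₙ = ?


aₙ = 14 + (28-1)×6 = 176
Sₙ = n(a₁+aₙ)/2 = 28×(14+176)/2
= 28×190/2 = 2660

S_28 = 2660


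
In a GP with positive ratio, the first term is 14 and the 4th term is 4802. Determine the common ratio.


r^(n-1) = aₙ/a₁
r^3 = 4802/14 = 343
r = 343^(1/3)
= 7

r = 7


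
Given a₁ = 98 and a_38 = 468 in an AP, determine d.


d = (aₙ - a₁)/(n-1)
= (468 - 98)/(38-1)
= 370/37 = 10

d = 10


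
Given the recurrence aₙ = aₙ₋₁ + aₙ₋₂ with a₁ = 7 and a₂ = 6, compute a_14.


Computing iteratively: 7, 6, 13, 19, 32, 51, 83, 134, 217, 351, 568, 919, ...
a_14 = 2406

a_14 = 2406


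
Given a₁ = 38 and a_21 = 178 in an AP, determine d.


d = (aₙ - a₁)/(n-1)
= (178 - 38)/(21-1)
= 140/20 = 7

d = 7


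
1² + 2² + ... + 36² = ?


n = 36
n(n+1)(2n+1)/6 = 36×37×73/6
= 97236/6 = 16206

Σk² = 16206


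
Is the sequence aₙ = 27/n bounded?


a₁ = 27, a₂ = 27/2, a₃ = 27/3, ...
0 < aₙ ≤ 27 for all n ≥ 1
Lower bound: 0, Upper bound: 27
The sequence IS bounded

Bounded (0 < aₙ ≤ 27)


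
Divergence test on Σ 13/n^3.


lim(n→∞) 13/n^3 = 0
lim aₙ = 0 → nth-term test is INCONCLUSIVE
(Need other tests; this is actually a convergent p-series with p=3 > 1)

Inconclusive (lim aₙ = 0; need another test)


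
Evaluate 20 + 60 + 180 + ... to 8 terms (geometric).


Sₙ = 20×(3^8 - 1)/(3 - 1)
= 20×(6561 - 1)/2
= 20×6560/2
= 65600

S_8 = 65600


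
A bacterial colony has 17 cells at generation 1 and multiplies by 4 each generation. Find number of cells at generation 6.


aₙ = a₁·r^(n-1)
= 17×4^5
= 17×1024
= 17408

a_6 = 17408


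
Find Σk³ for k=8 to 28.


Σₖ₌8^28 k³ = [28·29/2]² − [7·8/2]²
= 164836 − 784 = 164052

Σk³ = 164052


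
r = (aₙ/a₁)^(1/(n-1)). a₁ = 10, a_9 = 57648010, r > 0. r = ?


r^(n-1) = aₙ/a₁
r^8 = 57648010/10 = 5764801
r = 5764801^(1/8)
= ±7; taking r > 0 gives r = 7

r = 7


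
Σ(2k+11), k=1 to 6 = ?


Σ(2k+11) = 2·Σk + 11·n
= 2·21 + 11·6
= 42 + 66 = 108

Σ = 108


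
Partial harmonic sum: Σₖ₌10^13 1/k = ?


Σₖ₌10^13 1/k = 1/10 + 1/11 + 1/12 + 1/13
= 3013/8580
≈ 0.3512

Sum = 3013/8580 ≈ 0.3512
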